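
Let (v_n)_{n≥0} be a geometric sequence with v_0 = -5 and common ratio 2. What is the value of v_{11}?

v_n = (-5)·2^(n-0).
v_{11} = (-5)·2^11 = -10240.

-10240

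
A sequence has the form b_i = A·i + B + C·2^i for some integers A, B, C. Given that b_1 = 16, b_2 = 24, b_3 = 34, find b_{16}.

65640

Plug in i = 1, 2, 3: A + B + 2C = 16; 2A + B + 4C = 24; 3A + B + 8C = 34.
Subtracting the first from the second: A + 2C = 8.
Subtracting the second from the third: A + 4C = 10.
Solving: C = 1, A = 6, then B = 8.
Therefore b_{16} = 96 + 8 + 1·65536 = 65640.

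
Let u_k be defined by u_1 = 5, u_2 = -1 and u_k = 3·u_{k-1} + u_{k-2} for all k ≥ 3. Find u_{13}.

240125

Compute successive terms:
u_3 = 2  u_4 = 5  u_5 = 17  …  u_{10} = 6665  u_{11} = 22013  u_{12} = 72704  u_{13} = 240125.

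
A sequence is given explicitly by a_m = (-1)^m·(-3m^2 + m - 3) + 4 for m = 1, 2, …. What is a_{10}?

(-1)^10 = 1; -3m^2 + m - 3 at m=10 is -293; so a_{10} = -289.

-289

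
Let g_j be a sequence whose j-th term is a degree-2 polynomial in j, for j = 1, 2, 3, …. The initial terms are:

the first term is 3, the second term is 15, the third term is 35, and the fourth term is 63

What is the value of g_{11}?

1st diffs: 12, 20, 28.
2nd diffs: 8, 8 (constant).
Newton forward-difference form: g_j = 3 + 12·C(j-1,1) + 8·C(j-1,2).
At j = 11: j-1 = 10, so g_{11} = 3 + 120 + 360 = 483.

483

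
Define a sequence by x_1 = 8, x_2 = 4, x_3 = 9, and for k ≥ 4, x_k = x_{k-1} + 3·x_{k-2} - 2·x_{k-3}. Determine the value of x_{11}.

Step forward from the initial values:
x_4 = 5;  x_5 = 24;  x_6 = 21;  x_7 = 83;  x_8 = 98;  x_9 = 305;  x_{10} = 433;  x_{11} = 1152.

1152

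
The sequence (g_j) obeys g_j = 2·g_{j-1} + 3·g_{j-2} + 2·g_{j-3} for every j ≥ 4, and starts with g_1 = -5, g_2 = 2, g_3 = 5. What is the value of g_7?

285

Compute successive terms:
g_4 = 6  g_5 = 31  g_6 = 90  g_7 = 285.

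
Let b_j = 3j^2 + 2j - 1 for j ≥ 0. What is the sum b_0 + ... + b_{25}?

Over j = 0..25: Σj = 325, Σj² = 5525.
Total = (3)·5525 + (2)·325 + (-1)·26 = 17199.

17199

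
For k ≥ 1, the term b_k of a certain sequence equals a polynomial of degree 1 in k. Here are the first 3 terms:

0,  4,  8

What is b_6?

20

1st diffs: 4, 4 (constant).
So b_k = 4k - 4.
Evaluating at k = 6 gives b_6 = 20.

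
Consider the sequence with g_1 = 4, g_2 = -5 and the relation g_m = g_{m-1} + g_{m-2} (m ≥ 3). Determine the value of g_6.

Iterate the recurrence:
g_3 = -1;  g_4 = -6;  g_5 = -7;  g_6 = -13.

-13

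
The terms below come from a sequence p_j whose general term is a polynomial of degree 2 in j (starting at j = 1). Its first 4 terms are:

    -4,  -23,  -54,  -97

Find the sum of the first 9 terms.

-1728

1st diffs: -19, -31, -43.
2nd diffs: -12, -12 (constant).
Newton forward-difference form: p_j = -4 + (-19)·C(j-1,1) + (-12)·C(j-1,2).
Continuing: …, -152, -219, -298, -389, …, p_9 = -492.
Summing j = 1..9 (9 terms) gives -1728.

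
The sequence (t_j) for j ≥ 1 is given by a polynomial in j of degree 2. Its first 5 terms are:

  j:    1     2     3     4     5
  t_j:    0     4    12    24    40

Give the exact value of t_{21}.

840

1st diffs: 4, 8, 12, 16.
2nd diffs: 4, 4, 4 (constant).
Newton forward-difference form: t_j = 4·C(j-1,1) + 4·C(j-1,2).
At j = 21: j-1 = 20, so t_{21} = 80 + 760 = 840.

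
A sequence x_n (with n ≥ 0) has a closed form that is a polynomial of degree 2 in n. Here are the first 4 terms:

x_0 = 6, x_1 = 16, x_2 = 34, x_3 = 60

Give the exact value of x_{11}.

556

1st diffs: 10, 18, 26.
2nd diffs: 8, 8 (constant).
Newton forward-difference form: x_n = 6 + 10·C(n,1) + 8·C(n,2).
At n = 11: n = 11, so x_{11} = 6 + 110 + 440 = 556.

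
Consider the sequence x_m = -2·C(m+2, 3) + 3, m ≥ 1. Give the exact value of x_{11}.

C(13, 3) = 286, so x_{11} = -569.

-569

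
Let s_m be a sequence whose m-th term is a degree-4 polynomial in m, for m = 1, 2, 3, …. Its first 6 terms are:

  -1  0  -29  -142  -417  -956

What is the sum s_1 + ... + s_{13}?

-78013

1st diffs: 1, -29, -113, -275, -539.
2nd diffs: -30, -84, -162, -264.
3rd diffs: -54, -78, -102.
4th diffs: -24, -24 (constant).
Newton forward-difference form: s_m = -1 + 1·C(m-1,1) + (-30)·C(m-1,2) + (-54)·C(m-1,3) + (-24)·C(m-1,4).
Continuing: …, -1885, -3354, -5537, -8632, …, s_{13} = -25729.
Summing m = 1..13 (13 terms) gives -78013.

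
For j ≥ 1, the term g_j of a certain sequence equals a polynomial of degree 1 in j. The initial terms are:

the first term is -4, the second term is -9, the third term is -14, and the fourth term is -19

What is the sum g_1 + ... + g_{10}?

1st diffs: -5, -5, -5 (constant).
So g_j = -5j + 1.
Continuing: …, -24, -29, -34, -39, …, g_{10} = -49.
Summing j = 1..10 (10 terms) gives -265.

-265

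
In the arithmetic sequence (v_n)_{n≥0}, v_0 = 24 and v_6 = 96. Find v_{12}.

Common difference d = (96 - 24) / (6 - 0) = 12.
v_n = 24 + (n - 0)·12.
v_{12} = 24 + 12·12 = 168.

168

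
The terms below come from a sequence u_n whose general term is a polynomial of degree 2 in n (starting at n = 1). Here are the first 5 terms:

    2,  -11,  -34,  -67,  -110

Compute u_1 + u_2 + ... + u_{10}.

1st diffs: -13, -23, -33, -43.
2nd diffs: -10, -10, -10 (constant).
Newton forward-difference form: u_n = 2 + (-13)·C(n-1,1) + (-10)·C(n-1,2).
Continuing: …, -163, -226, -299, -382, …, u_{10} = -475.
Summing n = 1..10 (10 terms) gives -1765.

-1765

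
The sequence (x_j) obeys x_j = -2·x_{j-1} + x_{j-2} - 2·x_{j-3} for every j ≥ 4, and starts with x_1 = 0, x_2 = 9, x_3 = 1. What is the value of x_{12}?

24191

Iterate the recurrence:
x_4 = 7;  x_5 = -31;  x_6 = 67;  x_7 = -179;  x_8 = 487;  x_9 = -1287;  x_{10} = 3419;  x_{11} = -9099;  x_{12} = 24191.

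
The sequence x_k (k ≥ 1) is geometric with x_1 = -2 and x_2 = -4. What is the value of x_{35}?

Common ratio r = 2.
x_k = (-2)·2^(k-1).
x_{35} = (-2)·2^34 = -34359738368.

-34359738368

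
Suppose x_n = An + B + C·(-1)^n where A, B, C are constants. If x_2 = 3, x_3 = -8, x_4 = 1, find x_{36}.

At n = 2, 3, 4: 2A + B + C = 3; 3A + B - C = -8; 4A + B + C = 1.
Subtracting the first from the second: A - 2C = -11.
Subtracting the second from the third: A + 2C = 9.
Solving: C = 5, A = -1, then B = 0.
Therefore x_{36} = -36 + 0 + 5·1 = -31.

-31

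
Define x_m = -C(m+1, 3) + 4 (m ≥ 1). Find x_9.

-116

C(10, 3) = 120, so x_9 = -116.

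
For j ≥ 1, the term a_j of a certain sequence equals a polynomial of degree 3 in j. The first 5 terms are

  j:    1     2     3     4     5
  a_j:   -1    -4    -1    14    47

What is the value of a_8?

314

1st diffs: -3, 3, 15, 33.
2nd diffs: 6, 12, 18.
3rd diffs: 6, 6 (constant).
So a_j = j^3 - 3j^2 - j + 2.
Evaluating at j = 8 gives a_8 = 314.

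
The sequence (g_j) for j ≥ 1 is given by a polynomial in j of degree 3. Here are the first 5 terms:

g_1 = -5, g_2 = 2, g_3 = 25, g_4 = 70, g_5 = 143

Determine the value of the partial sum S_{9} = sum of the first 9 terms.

2307

1st diffs: 7, 23, 45, 73.
2nd diffs: 16, 22, 28.
3rd diffs: 6, 6 (constant).
Newton forward-difference form: g_j = -5 + 7·C(j-1,1) + 16·C(j-1,2) + 6·C(j-1,3).
Continuing: 250, 397, 590, 835.
Summing j = 1..9 (9 terms) gives 2307.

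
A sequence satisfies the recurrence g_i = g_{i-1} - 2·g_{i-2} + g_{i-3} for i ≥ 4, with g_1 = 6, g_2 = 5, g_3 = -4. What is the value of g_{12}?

Applying the relation repeatedly:
g_4 = -8  g_5 = 5  g_6 = 17  g_7 = -1  g_8 = -30  g_9 = -11  g_{10} = 48  g_{11} = 40  g_{12} = -67.

-67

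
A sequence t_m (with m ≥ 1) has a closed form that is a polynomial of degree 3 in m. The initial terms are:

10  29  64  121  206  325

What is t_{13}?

1st diffs: 19, 35, 57, 85, 119.
2nd diffs: 16, 22, 28, 34.
3rd diffs: 6, 6, 6 (constant).
Newton forward-difference form: t_m = 10 + 19·C(m-1,1) + 16·C(m-1,2) + 6·C(m-1,3).
At m = 13: m-1 = 12, so t_{13} = 10 + 228 + 1056 + 1320 = 2614.

2614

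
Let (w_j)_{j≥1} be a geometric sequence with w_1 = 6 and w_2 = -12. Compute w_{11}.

6144

Common ratio r = -2.
w_j = 6·(-2)^(j-1).
w_{11} = 6·(-2)^10 = 6144.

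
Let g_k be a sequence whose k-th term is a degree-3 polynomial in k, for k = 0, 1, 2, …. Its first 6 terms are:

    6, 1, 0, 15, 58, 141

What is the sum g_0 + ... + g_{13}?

1st diffs: -5, -1, 15, 43, 83.
2nd diffs: 4, 16, 28, 40.
3rd diffs: 12, 12, 12 (constant).
Newton forward-difference form: g_k = 6 + (-5)·C(k,1) + 4·C(k,2) + 12·C(k,3).
Continuing: …, 276, 475, 750, 1113, …, g_{13} = 3685.
Summing k = 0..13 (14 terms) gives 13097.

13097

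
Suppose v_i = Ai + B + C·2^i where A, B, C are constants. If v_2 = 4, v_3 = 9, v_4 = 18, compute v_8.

262

The three given values yield: 2A + B + 4C = 4; 3A + B + 8C = 9; 4A + B + 16C = 18.
Subtracting the first from the second: A + 4C = 5.
Subtracting the second from the third: A + 8C = 9.
Solving: C = 1, A = 1, then B = -2.
So v_i = 1·i + (-2) + 1·2^i; at i=8 this is 262.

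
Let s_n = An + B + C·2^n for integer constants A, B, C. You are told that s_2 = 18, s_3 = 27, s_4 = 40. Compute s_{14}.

16458

At n = 2, 3, 4: 2A + B + 4C = 18; 3A + B + 8C = 27; 4A + B + 16C = 40.
Subtracting the first from the second: A + 4C = 9.
Subtracting the second from the third: A + 8C = 13.
Solving: C = 1, A = 5, then B = 4.
Hence s_{14} = 5·14 + 4 + 1·16384 = 16458.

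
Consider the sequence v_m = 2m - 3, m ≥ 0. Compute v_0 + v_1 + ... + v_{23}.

Over m = 0..23: Σm = 276.
Total = (2)·276 + (-3)·24 = 480.

480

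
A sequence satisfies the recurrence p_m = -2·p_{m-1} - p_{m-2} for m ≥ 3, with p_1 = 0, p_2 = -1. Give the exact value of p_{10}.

p_3 = 2;  p_4 = -3;  p_5 = 4;  p_6 = -5;  p_7 = 6;  p_8 = -7;  p_9 = 8;  p_{10} = -9.
(Characteristic roots are -1 and -1.)

-9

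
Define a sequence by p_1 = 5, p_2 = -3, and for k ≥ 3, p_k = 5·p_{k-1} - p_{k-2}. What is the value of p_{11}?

p_3 = -20, p_4 = -97, p_5 = -465, p_6 = -2228, p_7 = -10675, p_8 = -51147, p_9 = -245060, p_{10} = -1174153, p_{11} = -5625705.

-5625705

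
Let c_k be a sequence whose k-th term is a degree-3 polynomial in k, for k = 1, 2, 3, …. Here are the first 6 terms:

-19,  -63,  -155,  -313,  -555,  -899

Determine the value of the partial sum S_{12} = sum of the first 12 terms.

1st diffs: -44, -92, -158, -242, -344.
2nd diffs: -48, -66, -84, -102.
3rd diffs: -18, -18, -18 (constant).
Newton forward-difference form: c_k = -19 + (-44)·C(k-1,1) + (-48)·C(k-1,2) + (-18)·C(k-1,3).
Continuing: …, -1363, -1965, -2723, -3655, …, c_{12} = -6113.
Summing k = 1..12 (12 terms) gives -22602.

-22602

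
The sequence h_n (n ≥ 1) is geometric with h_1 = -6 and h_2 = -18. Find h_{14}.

-9565938

Common ratio r = 3.
h_n = (-6)·3^(n-1).
h_{14} = (-6)·3^13 = -9565938.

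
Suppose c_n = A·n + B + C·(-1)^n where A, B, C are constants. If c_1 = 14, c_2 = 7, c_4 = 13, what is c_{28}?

85

Plug in n = 1, 2, 4: A + B - C = 14; 2A + B + C = 7; 4A + B + C = 13.
Subtracting the first from the second: A + 2C = -7.
Subtracting the second from the third: 2A = 6.
Solving: C = -5, A = 3, then B = 6.
Therefore c_{28} = 84 + 6 + (-5)·1 = 85.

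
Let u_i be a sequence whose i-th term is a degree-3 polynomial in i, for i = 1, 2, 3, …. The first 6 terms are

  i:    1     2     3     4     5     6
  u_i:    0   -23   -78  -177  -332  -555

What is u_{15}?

1st diffs: -23, -55, -99, -155, -223.
2nd diffs: -32, -44, -56, -68.
3rd diffs: -12, -12, -12 (constant).
Newton forward-difference form: u_i = (-23)·C(i-1,1) + (-32)·C(i-1,2) + (-12)·C(i-1,3).
At i = 15: i-1 = 14, so u_{15} = -322 - 2912 - 4368 = -7602.

-7602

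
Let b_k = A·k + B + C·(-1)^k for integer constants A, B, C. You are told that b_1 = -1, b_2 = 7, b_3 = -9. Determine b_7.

-25

At k = 1, 2, 3: A + B - C = -1; 2A + B + C = 7; 3A + B - C = -9.
Subtracting the first from the second: A + 2C = 8.
Subtracting the second from the third: A - 2C = -16.
Solving: C = 6, A = -4, then B = 9.
So b_k = -4·k + 9 + 6·(-1)^k; at k=7 this is -25.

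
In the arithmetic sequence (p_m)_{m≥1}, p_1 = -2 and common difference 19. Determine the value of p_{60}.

1119

p_m = -2 + (m - 1)·19.
p_{60} = -2 + 59·19 = 1119.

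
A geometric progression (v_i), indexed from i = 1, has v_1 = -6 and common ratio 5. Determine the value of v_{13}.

v_i = (-6)·5^(i-1).
v_{13} = (-6)·5^12 = -1464843750.

-1464843750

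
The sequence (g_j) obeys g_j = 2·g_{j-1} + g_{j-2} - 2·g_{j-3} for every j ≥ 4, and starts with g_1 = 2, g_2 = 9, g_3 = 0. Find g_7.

Compute successive terms:
g_4 = 5, g_5 = -8, g_6 = -11, g_7 = -40.

-40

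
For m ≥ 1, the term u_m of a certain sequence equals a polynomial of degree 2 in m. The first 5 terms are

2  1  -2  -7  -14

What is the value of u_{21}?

1st diffs: -1, -3, -5, -7.
2nd diffs: -2, -2, -2 (constant).
So u_m = -m^2 + 2m + 1.
Evaluating at m = 21 gives u_{21} = -398.

-398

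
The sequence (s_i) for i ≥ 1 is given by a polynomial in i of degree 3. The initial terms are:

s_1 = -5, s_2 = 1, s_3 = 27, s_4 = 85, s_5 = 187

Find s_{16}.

7645

1st diffs: 6, 26, 58, 102.
2nd diffs: 20, 32, 44.
3rd diffs: 12, 12 (constant).
Newton forward-difference form: s_i = -5 + 6·C(i-1,1) + 20·C(i-1,2) + 12·C(i-1,3).
At i = 16: i-1 = 15, so s_{16} = -5 + 90 + 2100 + 5460 = 7645.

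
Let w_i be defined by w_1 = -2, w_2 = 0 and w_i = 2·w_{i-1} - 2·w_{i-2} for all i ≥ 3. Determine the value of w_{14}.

Compute successive terms:
w_3 = 4  w_4 = 8  w_5 = 8  …  w_{11} = 64  w_{12} = 128  w_{13} = 128  w_{14} = 0.

0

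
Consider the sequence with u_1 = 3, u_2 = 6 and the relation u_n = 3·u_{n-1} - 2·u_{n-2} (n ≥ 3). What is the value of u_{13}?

12288

Step forward from the initial values:
u_3 = 12  u_4 = 24  u_5 = 48  …  u_{10} = 1536  u_{11} = 3072  u_{12} = 6144  u_{13} = 12288.
(Characteristic roots are 2 and 1.)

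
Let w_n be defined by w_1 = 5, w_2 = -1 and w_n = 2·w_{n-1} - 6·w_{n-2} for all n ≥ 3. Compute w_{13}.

-41792

Iterate the recurrence:
w_3 = -32  w_4 = -58  w_5 = 76  …  w_{10} = -2704  w_{11} = 37120  w_{12} = 90464  w_{13} = -41792.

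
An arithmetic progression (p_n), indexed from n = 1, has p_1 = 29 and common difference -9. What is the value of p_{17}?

-115

p_n = 29 + (n - 1)·(-9).
p_{17} = 29 + 16·(-9) = -115.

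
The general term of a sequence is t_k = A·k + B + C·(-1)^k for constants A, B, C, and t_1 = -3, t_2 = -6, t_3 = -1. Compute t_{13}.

At k = 1, 2, 3: A + B - C = -3; 2A + B + C = -6; 3A + B - C = -1.
Subtracting the first from the second: A + 2C = -3.
Subtracting the second from the third: A - 2C = 5.
Solving: C = -2, A = 1, then B = -6.
So t_k = 1·k + (-6) + (-2)·(-1)^k; at k=13 this is 9.

9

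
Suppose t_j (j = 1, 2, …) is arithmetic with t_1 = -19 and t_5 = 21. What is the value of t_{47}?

Common difference d = (21 - (-19)) / (5 - 1) = 10.
t_j = -19 + (j - 1)·10.
t_{47} = -19 + 46·10 = 441.

441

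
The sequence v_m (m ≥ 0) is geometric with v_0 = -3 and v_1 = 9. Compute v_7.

Common ratio r = -3.
v_m = (-3)·(-3)^(m-0).
v_7 = (-3)·(-3)^7 = 6561.

6561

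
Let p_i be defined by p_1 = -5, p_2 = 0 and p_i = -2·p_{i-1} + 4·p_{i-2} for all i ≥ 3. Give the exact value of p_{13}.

-1822720

p_3 = -20;  p_4 = 40;  p_5 = -160;  …;  p_{10} = 53760;  p_{11} = -174080;  p_{12} = 563200;  p_{13} = -1822720.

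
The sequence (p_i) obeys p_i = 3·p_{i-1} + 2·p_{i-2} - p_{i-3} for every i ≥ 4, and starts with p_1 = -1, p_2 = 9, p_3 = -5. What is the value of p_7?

p_4 = 4  p_5 = -7  p_6 = -8  p_7 = -42.

-42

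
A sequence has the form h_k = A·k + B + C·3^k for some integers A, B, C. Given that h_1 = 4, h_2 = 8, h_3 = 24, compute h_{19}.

1162261432

At k = 1, 2, 3: A + B + 3C = 4; 2A + B + 9C = 8; 3A + B + 27C = 24.
Subtracting the first from the second: A + 6C = 4.
Subtracting the second from the third: A + 18C = 16.
Solving: C = 1, A = -2, then B = 3.
So h_k = -2·k + 3 + 1·3^k; at k=19 this is 1162261432.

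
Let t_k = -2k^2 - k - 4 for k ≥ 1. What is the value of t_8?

t_8 = -2·8^2 - 1·8 - 4 = -140.

-140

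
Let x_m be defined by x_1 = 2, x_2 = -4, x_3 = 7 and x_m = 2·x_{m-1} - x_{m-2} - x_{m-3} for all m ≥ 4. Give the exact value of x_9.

Step forward from the initial values:
x_4 = 16  x_5 = 29  x_6 = 35  x_7 = 25  x_8 = -14  x_9 = -88.

-88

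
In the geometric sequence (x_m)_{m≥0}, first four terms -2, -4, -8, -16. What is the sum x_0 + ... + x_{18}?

Common ratio r = 2.
x_m = (-2)·2^(m-0).
S = (-2)·(2^19 - 1)/(2 - 1) = (-2)·(524288 - 1)/(1) = -1048574.

-1048574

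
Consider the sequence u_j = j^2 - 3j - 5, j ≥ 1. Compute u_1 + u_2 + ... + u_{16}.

1008

Over j = 1..16: Σj = 136, Σj² = 1496.
Total = (1)·1496 + (-3)·136 + (-5)·16 = 1008.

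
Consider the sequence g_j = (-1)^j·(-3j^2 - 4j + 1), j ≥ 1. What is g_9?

278

(-1)^9 = -1; -3j^2 - 4j + 1 at j=9 is -278; so g_9 = 278.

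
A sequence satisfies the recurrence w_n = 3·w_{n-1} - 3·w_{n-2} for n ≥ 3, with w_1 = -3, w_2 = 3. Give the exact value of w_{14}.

w_3 = 18; w_4 = 45; w_5 = 81; …; w_{11} = -2187; w_{12} = -2916; w_{13} = -2187; w_{14} = 2187.

2187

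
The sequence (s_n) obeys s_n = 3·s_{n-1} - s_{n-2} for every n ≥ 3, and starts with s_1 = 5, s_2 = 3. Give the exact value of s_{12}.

19308

Iterate the recurrence:
s_3 = 4, s_4 = 9, s_5 = 23, s_6 = 60, s_7 = 157, s_8 = 411, s_9 = 1076, s_{10} = 2817, s_{11} = 7375, s_{12} = 19308.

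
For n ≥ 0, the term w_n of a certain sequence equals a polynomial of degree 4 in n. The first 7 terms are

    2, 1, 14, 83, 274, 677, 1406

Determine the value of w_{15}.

1st diffs: -1, 13, 69, 191, 403, 729.
2nd diffs: 14, 56, 122, 212, 326.
3rd diffs: 42, 66, 90, 114.
4th diffs: 24, 24, 24 (constant).
So w_n = n^4 + n^3 - 3n^2 + 2.
Evaluating at n = 15 gives w_{15} = 53327.

53327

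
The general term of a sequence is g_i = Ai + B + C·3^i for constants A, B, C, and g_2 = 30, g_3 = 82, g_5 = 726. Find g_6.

2182

Plug in i = 2, 3, 5: 2A + B + 9C = 30; 3A + B + 27C = 82; 5A + B + 243C = 726.
Subtracting the first from the second: A + 18C = 52.
Subtracting the second from the third: 2A + 216C = 644.
Solving: C = 3, A = -2, then B = 7.
Hence g_6 = -2·6 + 7 + 3·729 = 2182.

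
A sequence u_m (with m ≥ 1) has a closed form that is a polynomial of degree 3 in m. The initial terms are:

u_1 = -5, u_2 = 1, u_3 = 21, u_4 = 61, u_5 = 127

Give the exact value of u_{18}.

1st diffs: 6, 20, 40, 66.
2nd diffs: 14, 20, 26.
3rd diffs: 6, 6 (constant).
Newton forward-difference form: u_m = -5 + 6·C(m-1,1) + 14·C(m-1,2) + 6·C(m-1,3).
At m = 18: m-1 = 17, so u_{18} = -5 + 102 + 1904 + 4080 = 6081.

6081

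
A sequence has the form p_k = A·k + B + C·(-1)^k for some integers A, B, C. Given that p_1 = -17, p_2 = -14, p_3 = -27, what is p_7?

Plug in k = 1, 2, 3: A + B - C = -17; 2A + B + C = -14; 3A + B - C = -27.
Subtracting the first from the second: A + 2C = 3.
Subtracting the second from the third: A - 2C = -13.
Solving: C = 4, A = -5, then B = -8.
Therefore p_7 = -35 + (-8) + 4·(-1) = -47.

-47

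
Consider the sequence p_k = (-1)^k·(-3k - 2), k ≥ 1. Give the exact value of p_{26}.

(-1)^26 = 1; -3k - 2 at k=26 is -80; so p_{26} = -80.

-80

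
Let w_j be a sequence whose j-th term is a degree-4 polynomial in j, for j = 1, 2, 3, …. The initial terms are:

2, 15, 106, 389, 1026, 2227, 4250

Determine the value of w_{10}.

18551

1st diffs: 13, 91, 283, 637, 1201, 2023.
2nd diffs: 78, 192, 354, 564, 822.
3rd diffs: 114, 162, 210, 258.
4th diffs: 48, 48, 48 (constant).
So w_j = 2j^4 - j^3 - 5j^2 + 5j + 1.
Evaluating at j = 10 gives w_{10} = 18551.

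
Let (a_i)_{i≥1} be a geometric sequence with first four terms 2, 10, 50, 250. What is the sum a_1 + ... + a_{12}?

Common ratio r = 5.
a_i = 2·5^(i-1).
S = 2·(5^12 - 1)/(5 - 1) = 2·(244140625 - 1)/(4) = 122070312.

122070312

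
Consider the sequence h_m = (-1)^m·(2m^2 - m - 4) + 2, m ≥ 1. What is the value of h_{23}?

(-1)^23 = -1; 2m^2 - m - 4 at m=23 is 1031; so h_{23} = -1029.

-1029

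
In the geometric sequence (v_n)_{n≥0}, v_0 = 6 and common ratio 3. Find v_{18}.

v_n = 6·3^(n-0).
v_{18} = 6·3^18 = 2324522934.

2324522934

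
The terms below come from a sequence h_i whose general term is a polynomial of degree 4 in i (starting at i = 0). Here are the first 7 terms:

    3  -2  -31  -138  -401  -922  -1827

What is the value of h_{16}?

-76877

1st diffs: -5, -29, -107, -263, -521, -905.
2nd diffs: -24, -78, -156, -258, -384.
3rd diffs: -54, -78, -102, -126.
4th diffs: -24, -24, -24 (constant).
Newton forward-difference form: h_i = 3 + (-5)·C(i,1) + (-24)·C(i,2) + (-54)·C(i,3) + (-24)·C(i,4).
At i = 16: i = 16, so h_{16} = 3 - 80 - 2880 - 30240 - 43680 = -76877.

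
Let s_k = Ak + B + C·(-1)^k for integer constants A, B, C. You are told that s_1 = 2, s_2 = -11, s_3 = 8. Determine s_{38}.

97

The three given values yield: A + B - C = 2; 2A + B + C = -11; 3A + B - C = 8.
Subtracting the first from the second: A + 2C = -13.
Subtracting the second from the third: A - 2C = 19.
Solving: C = -8, A = 3, then B = -9.
So s_k = 3·k + (-9) + (-8)·(-1)^k; at k=38 this is 97.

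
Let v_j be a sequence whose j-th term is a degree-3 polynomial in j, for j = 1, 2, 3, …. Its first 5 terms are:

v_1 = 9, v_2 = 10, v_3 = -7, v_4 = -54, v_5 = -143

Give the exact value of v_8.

1st diffs: 1, -17, -47, -89.
2nd diffs: -18, -30, -42.
3rd diffs: -12, -12 (constant).
Newton forward-difference form: v_j = 9 + 1·C(j-1,1) + (-18)·C(j-1,2) + (-12)·C(j-1,3).
At j = 8: j-1 = 7, so v_8 = 9 + 7 - 378 - 420 = -782.

-782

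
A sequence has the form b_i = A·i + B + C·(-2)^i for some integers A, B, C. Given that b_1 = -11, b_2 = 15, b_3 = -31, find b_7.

At i = 1, 2, 3: A + B - 2C = -11; 2A + B + 4C = 15; 3A + B - 8C = -31.
Subtracting the first from the second: A + 6C = 26.
Subtracting the second from the third: A - 12C = -46.
Solving: C = 4, A = 2, then B = -5.
So b_i = 2·i + (-5) + 4·(-2)^i; at i=7 this is -503.

-503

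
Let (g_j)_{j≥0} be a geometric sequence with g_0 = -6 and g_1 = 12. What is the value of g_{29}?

3221225472

Common ratio r = -2.
g_j = (-6)·(-2)^(j-0).
g_{29} = (-6)·(-2)^29 = 3221225472.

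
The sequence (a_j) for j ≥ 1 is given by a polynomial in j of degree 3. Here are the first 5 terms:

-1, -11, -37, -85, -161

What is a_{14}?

1st diffs: -10, -26, -48, -76.
2nd diffs: -16, -22, -28.
3rd diffs: -6, -6 (constant).
Newton forward-difference form: a_j = -1 + (-10)·C(j-1,1) + (-16)·C(j-1,2) + (-6)·C(j-1,3).
At j = 14: j-1 = 13, so a_{14} = -1 - 130 - 1248 - 1716 = -3095.

-3095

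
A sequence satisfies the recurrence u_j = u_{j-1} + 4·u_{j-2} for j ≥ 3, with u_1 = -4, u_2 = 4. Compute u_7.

-204

Step forward from the initial values:
u_3 = -12;  u_4 = 4;  u_5 = -44;  u_6 = -28;  u_7 = -204.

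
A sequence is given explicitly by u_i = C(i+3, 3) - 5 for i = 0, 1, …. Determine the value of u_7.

C(10, 3) = 120, so u_7 = 115.

115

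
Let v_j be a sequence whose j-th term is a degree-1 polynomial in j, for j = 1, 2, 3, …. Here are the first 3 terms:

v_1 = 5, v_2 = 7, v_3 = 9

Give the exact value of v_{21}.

45

1st diffs: 2, 2 (constant).
So v_j = 2j + 3.
Evaluating at j = 21 gives v_{21} = 45.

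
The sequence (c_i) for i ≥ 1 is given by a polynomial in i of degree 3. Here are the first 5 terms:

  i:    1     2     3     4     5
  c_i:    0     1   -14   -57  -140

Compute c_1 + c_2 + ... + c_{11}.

-6545

1st diffs: 1, -15, -43, -83.
2nd diffs: -16, -28, -40.
3rd diffs: -12, -12 (constant).
Newton forward-difference form: c_i = 1·C(i-1,1) + (-16)·C(i-1,2) + (-12)·C(i-1,3).
Continuing: …, -275, -474, -749, -1112, …, c_{11} = -2150.
Summing i = 1..11 (11 terms) gives -6545.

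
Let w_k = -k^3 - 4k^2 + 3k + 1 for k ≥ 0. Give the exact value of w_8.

-743

w_8 = -1·8^3 - 4·8^2 + 3·8 + 1 = -743.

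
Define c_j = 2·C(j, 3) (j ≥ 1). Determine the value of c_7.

C(7, 3) = 35, so c_7 = 70.

70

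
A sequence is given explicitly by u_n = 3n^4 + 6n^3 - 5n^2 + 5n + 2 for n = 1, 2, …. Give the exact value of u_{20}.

u_{20} = 3·20^4 + 6·20^3 - 5·20^2 + 5·20 + 2 = 526102.

526102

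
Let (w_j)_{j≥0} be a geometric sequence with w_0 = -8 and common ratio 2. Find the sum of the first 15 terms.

-262136

w_j = (-8)·2^(j-0).
S = (-8)·(2^15 - 1)/(2 - 1) = (-8)·(32768 - 1)/(1) = -262136.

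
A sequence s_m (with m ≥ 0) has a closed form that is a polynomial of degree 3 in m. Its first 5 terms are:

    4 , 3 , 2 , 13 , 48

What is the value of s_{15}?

5449

1st diffs: -1, -1, 11, 35.
2nd diffs: 0, 12, 24.
3rd diffs: 12, 12 (constant).
Newton forward-difference form: s_m = 4 + (-1)·C(m,1) + 12·C(m,3).
At m = 15: m = 15, so s_{15} = 4 - 15 + 5460 = 5449.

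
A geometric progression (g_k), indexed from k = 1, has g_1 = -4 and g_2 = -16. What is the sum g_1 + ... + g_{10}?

-1398100

Common ratio r = 4.
g_k = (-4)·4^(k-1).
S = (-4)·(4^10 - 1)/(4 - 1) = (-4)·(1048576 - 1)/(3) = -1398100.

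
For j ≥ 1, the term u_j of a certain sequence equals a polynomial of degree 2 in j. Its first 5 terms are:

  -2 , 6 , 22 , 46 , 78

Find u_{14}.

726

1st diffs: 8, 16, 24, 32.
2nd diffs: 8, 8, 8 (constant).
So u_j = 4j^2 - 4j - 2.
Evaluating at j = 14 gives u_{14} = 726.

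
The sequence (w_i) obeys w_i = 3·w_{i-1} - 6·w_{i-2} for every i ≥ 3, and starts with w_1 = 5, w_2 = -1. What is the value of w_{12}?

-30861

Iterate the recurrence:
w_3 = -33, w_4 = -93, w_5 = -81, w_6 = 315, w_7 = 1431, w_8 = 2403, w_9 = -1377, w_{10} = -18549, w_{11} = -47385, w_{12} = -30861.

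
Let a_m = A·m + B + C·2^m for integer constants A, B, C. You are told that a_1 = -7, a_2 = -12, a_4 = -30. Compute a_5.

-49

At m = 1, 2, 4: A + B + 2C = -7; 2A + B + 4C = -12; 4A + B + 16C = -30.
Subtracting the first from the second: A + 2C = -5.
Subtracting the second from the third: 2A + 12C = -18.
Solving: C = -1, A = -3, then B = -2.
So a_m = -3·m + (-2) + (-1)·2^m; at m=5 this is -49.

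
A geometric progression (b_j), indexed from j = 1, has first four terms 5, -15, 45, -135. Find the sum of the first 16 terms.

Common ratio r = -3.
b_j = 5·(-3)^(j-1).
S = 5·((-3)^16 - 1)/(-3 - 1) = 5·(43046721 - 1)/(-4) = -53808400.

-53808400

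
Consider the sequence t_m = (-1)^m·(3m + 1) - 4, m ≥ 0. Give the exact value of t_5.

(-1)^5 = -1; 3m + 1 at m=5 is 16; so t_5 = -20.

-20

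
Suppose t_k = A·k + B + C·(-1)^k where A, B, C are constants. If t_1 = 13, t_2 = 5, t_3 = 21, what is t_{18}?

69

Plug in k = 1, 2, 3: A + B - C = 13; 2A + B + C = 5; 3A + B - C = 21.
Subtracting the first from the second: A + 2C = -8.
Subtracting the second from the third: A - 2C = 16.
Solving: C = -6, A = 4, then B = 3.
So t_k = 4·k + 3 + (-6)·(-1)^k; at k=18 this is 69.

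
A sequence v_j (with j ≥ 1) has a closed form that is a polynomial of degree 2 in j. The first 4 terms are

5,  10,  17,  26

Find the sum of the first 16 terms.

1800

1st diffs: 5, 7, 9.
2nd diffs: 2, 2 (constant).
So v_j = j^2 + 2j + 2.
Continuing: …, 37, 50, 65, 82, …, v_{16} = 290.
Summing j = 1..16 (16 terms) gives 1800.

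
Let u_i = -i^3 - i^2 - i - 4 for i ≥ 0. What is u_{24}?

-14428

u_{24} = -1·24^3 - 1·24^2 - 1·24 - 4 = -14428.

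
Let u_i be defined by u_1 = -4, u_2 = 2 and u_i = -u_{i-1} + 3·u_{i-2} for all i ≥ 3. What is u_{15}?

-235886

Step forward from the initial values:
u_3 = -14;  u_4 = 20;  u_5 = -62;  …;  u_{12} = 19274;  u_{13} = -44516;  u_{14} = 102338;  u_{15} = -235886.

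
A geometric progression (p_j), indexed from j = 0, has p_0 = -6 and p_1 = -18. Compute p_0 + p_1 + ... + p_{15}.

Common ratio r = 3.
p_j = (-6)·3^(j-0).
S = (-6)·(3^16 - 1)/(3 - 1) = (-6)·(43046721 - 1)/(2) = -129140160.

-129140160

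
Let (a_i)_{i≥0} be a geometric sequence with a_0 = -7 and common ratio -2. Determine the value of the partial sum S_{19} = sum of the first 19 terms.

a_i = (-7)·(-2)^(i-0).
S = (-7)·((-2)^19 - 1)/(-2 - 1) = (-7)·(-524288 - 1)/(-3) = -1223341.

-1223341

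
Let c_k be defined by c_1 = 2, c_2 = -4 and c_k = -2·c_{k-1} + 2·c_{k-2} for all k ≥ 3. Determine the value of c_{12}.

Iterate the recurrence:
c_3 = 12; c_4 = -32; c_5 = 88; c_6 = -240; c_7 = 656; c_8 = -1792; c_9 = 4896; c_{10} = -13376; c_{11} = 36544; c_{12} = -99840.

-99840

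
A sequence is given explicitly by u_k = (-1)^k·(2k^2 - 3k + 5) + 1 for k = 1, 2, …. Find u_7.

(-1)^7 = -1; 2k^2 - 3k + 5 at k=7 is 82; so u_7 = -81.

-81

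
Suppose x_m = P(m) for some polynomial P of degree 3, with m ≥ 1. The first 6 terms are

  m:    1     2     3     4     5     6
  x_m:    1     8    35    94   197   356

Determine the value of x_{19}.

1st diffs: 7, 27, 59, 103, 159.
2nd diffs: 20, 32, 44, 56.
3rd diffs: 12, 12, 12 (constant).
So x_m = 2m^3 - 2m^2 - m + 2.
Evaluating at m = 19 gives x_{19} = 12979.

12979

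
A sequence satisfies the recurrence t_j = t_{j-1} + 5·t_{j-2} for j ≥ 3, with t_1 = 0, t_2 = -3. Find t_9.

Step forward from the initial values:
t_3 = -3, t_4 = -18, t_5 = -33, t_6 = -123, t_7 = -288, t_8 = -903, t_9 = -2343.

-2343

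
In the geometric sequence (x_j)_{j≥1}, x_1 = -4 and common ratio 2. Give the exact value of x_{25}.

x_j = (-4)·2^(j-1).
x_{25} = (-4)·2^24 = -67108864.

-67108864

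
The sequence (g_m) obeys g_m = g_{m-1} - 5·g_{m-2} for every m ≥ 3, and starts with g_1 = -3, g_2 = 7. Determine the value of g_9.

Compute successive terms:
g_3 = 22, g_4 = -13, g_5 = -123, g_6 = -58, g_7 = 557, g_8 = 847, g_9 = -1938.

-1938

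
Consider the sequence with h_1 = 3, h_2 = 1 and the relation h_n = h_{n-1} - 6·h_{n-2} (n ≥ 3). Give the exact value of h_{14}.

176281

Iterate the recurrence:
h_3 = -17;  h_4 = -23;  h_5 = 79;  …;  h_{11} = 9439;  h_{12} = -46583;  h_{13} = -103217;  h_{14} = 176281.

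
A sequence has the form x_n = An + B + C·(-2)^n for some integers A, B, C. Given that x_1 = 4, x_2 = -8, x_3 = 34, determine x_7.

418

Write the equations: A + B - 2C = 4; 2A + B + 4C = -8; 3A + B - 8C = 34.
Subtracting the first from the second: A + 6C = -12.
Subtracting the second from the third: A - 12C = 42.
Solving: C = -3, A = 6, then B = -8.
Therefore x_7 = 42 + (-8) + (-3)·(-128) = 418.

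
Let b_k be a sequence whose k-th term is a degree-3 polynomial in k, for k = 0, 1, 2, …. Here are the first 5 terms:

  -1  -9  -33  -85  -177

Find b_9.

-1657

1st diffs: -8, -24, -52, -92.
2nd diffs: -16, -28, -40.
3rd diffs: -12, -12 (constant).
Newton forward-difference form: b_k = -1 + (-8)·C(k,1) + (-16)·C(k,2) + (-12)·C(k,3).
At k = 9: k = 9, so b_9 = -1 - 72 - 576 - 1008 = -1657.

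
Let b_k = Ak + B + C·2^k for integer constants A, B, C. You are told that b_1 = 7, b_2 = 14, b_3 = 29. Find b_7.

505

The three given values yield: A + B + 2C = 7; 2A + B + 4C = 14; 3A + B + 8C = 29.
Subtracting the first from the second: A + 2C = 7.
Subtracting the second from the third: A + 4C = 15.
Solving: C = 4, A = -1, then B = 0.
So b_k = -1·k + 0 + 4·2^k; at k=7 this is 505.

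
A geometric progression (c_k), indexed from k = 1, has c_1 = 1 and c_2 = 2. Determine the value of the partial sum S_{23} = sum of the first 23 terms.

Common ratio r = 2.
c_k = 1·2^(k-1).
S = 1·(2^23 - 1)/(2 - 1) = 1·(8388608 - 1)/(1) = 8388607.

8388607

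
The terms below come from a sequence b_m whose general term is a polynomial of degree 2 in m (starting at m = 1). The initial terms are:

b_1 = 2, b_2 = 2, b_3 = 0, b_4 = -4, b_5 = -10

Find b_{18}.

1st diffs: 0, -2, -4, -6.
2nd diffs: -2, -2, -2 (constant).
Newton forward-difference form: b_m = 2 + (-2)·C(m-1,2).
At m = 18: m-1 = 17, so b_{18} = 2 - 272 = -270.

-270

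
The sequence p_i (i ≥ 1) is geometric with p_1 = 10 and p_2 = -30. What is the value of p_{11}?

590490

Common ratio r = -3.
p_i = 10·(-3)^(i-1).
p_{11} = 10·(-3)^10 = 590490.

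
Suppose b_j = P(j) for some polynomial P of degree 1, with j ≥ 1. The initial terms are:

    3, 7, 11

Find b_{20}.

79

1st diffs: 4, 4 (constant).
So b_j = 4j - 1.
Evaluating at j = 20 gives b_{20} = 79.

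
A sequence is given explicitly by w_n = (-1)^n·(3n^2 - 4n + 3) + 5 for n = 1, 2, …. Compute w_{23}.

(-1)^23 = -1; 3n^2 - 4n + 3 at n=23 is 1498; so w_{23} = -1493.

-1493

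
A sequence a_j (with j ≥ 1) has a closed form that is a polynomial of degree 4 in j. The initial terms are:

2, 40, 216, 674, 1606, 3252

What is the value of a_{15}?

113556

1st diffs: 38, 176, 458, 932, 1646.
2nd diffs: 138, 282, 474, 714.
3rd diffs: 144, 192, 240.
4th diffs: 48, 48 (constant).
Newton forward-difference form: a_j = 2 + 38·C(j-1,1) + 138·C(j-1,2) + 144·C(j-1,3) + 48·C(j-1,4).
At j = 15: j-1 = 14, so a_{15} = 2 + 532 + 12558 + 52416 + 48048 = 113556.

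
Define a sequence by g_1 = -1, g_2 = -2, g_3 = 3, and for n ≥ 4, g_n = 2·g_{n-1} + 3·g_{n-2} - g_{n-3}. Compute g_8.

Applying the relation repeatedly:
g_4 = 1; g_5 = 13; g_6 = 26; g_7 = 90; g_8 = 245.

245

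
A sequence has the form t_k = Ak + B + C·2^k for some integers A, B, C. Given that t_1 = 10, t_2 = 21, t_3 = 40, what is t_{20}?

4194363

Plug in k = 1, 2, 3: A + B + 2C = 10; 2A + B + 4C = 21; 3A + B + 8C = 40.
Subtracting the first from the second: A + 2C = 11.
Subtracting the second from the third: A + 4C = 19.
Solving: C = 4, A = 3, then B = -1.
Therefore t_{20} = 60 + (-1) + 4·1048576 = 4194363.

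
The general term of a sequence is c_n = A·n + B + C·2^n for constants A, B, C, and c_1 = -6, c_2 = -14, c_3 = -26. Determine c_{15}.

-65594

The three given values yield: A + B + 2C = -6; 2A + B + 4C = -14; 3A + B + 8C = -26.
Subtracting the first from the second: A + 2C = -8.
Subtracting the second from the third: A + 4C = -12.
Solving: C = -2, A = -4, then B = 2.
Therefore c_{15} = -60 + 2 + (-2)·32768 = -65594.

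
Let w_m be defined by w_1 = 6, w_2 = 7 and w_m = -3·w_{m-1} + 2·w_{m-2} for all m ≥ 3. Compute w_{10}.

Compute successive terms:
w_3 = -9  w_4 = 41  w_5 = -141  w_6 = 505  w_7 = -1797  w_8 = 6401  w_9 = -22797  w_{10} = 81193.

81193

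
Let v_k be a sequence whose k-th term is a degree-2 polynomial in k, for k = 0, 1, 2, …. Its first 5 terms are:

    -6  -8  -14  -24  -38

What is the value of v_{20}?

1st diffs: -2, -6, -10, -14.
2nd diffs: -4, -4, -4 (constant).
So v_k = -2k^2 - 6.
Evaluating at k = 20 gives v_{20} = -806.

-806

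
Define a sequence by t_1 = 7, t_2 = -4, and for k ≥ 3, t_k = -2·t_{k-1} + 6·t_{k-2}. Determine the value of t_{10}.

Iterate the recurrence:
t_3 = 50;  t_4 = -124;  t_5 = 548;  t_6 = -1840;  t_7 = 6968;  t_8 = -24976;  t_9 = 91760;  t_{10} = -333376.

-333376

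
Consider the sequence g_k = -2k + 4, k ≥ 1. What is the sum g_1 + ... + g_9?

Over k = 1..9: Σk = 45.
Total = (-2)·45 + (4)·9 = -54.

-54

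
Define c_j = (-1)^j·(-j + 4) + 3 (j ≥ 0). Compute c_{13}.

(-1)^13 = -1; -j + 4 at j=13 is -9; so c_{13} = 12.

12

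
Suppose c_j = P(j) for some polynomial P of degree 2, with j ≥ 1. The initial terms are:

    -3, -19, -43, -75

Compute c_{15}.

1st diffs: -16, -24, -32.
2nd diffs: -8, -8 (constant).
So c_j = -4j^2 - 4j + 5.
Evaluating at j = 15 gives c_{15} = -955.

-955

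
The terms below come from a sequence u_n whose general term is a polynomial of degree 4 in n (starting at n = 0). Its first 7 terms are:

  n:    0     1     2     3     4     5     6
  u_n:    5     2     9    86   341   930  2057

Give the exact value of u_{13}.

1st diffs: -3, 7, 77, 255, 589, 1127.
2nd diffs: 10, 70, 178, 334, 538.
3rd diffs: 60, 108, 156, 204.
4th diffs: 48, 48, 48 (constant).
So u_n = 2n^4 - 2n^3 - 3n^2 + 5.
Evaluating at n = 13 gives u_{13} = 52226.

52226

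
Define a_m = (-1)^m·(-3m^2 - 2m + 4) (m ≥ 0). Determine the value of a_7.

157

(-1)^7 = -1; -3m^2 - 2m + 4 at m=7 is -157; so a_7 = 157.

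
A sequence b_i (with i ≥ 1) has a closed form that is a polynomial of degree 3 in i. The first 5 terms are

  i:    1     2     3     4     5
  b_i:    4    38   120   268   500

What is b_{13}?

7540

1st diffs: 34, 82, 148, 232.
2nd diffs: 48, 66, 84.
3rd diffs: 18, 18 (constant).
Newton forward-difference form: b_i = 4 + 34·C(i-1,1) + 48·C(i-1,2) + 18·C(i-1,3).
At i = 13: i-1 = 12, so b_{13} = 4 + 408 + 3168 + 3960 = 7540.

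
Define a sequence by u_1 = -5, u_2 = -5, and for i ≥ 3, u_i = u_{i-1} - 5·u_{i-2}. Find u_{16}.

-403155

Step forward from the initial values:
u_3 = 20; u_4 = 45; u_5 = -55; …; u_{13} = 78395; u_{14} = 2795; u_{15} = -389180; u_{16} = -403155.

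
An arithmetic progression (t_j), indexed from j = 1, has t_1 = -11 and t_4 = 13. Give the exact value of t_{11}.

Common difference d = (13 - (-11)) / (4 - 1) = 8.
t_j = -11 + (j - 1)·8.
t_{11} = -11 + 10·8 = 69.

69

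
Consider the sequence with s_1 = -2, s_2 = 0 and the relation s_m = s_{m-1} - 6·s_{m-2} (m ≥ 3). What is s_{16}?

s_3 = 12, s_4 = 12, s_5 = -60, …, s_{13} = 60708, s_{14} = -145860, s_{15} = -510108, s_{16} = 365052.

365052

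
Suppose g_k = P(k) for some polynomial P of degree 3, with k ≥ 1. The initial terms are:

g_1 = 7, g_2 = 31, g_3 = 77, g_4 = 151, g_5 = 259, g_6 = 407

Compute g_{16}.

5407

1st diffs: 24, 46, 74, 108, 148.
2nd diffs: 22, 28, 34, 40.
3rd diffs: 6, 6, 6 (constant).
Newton forward-difference form: g_k = 7 + 24·C(k-1,1) + 22·C(k-1,2) + 6·C(k-1,3).
At k = 16: k-1 = 15, so g_{16} = 7 + 360 + 2310 + 2730 = 5407.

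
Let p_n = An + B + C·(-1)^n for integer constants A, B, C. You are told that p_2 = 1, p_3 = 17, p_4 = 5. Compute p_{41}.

Write the equations: 2A + B + C = 1; 3A + B - C = 17; 4A + B + C = 5.
Subtracting the first from the second: A - 2C = 16.
Subtracting the second from the third: A + 2C = -12.
Solving: C = -7, A = 2, then B = 4.
Therefore p_{41} = 82 + 4 + (-7)·(-1) = 93.

93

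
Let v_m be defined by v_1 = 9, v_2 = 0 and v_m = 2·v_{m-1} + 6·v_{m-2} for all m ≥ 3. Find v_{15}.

205144704

Compute successive terms:
v_3 = 54; v_4 = 108; v_5 = 540; …; v_{12} = 4231872; v_{13} = 15436224; v_{14} = 56263680; v_{15} = 205144704.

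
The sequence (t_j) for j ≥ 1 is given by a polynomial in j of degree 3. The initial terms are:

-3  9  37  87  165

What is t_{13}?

2517

1st diffs: 12, 28, 50, 78.
2nd diffs: 16, 22, 28.
3rd diffs: 6, 6 (constant).
Newton forward-difference form: t_j = -3 + 12·C(j-1,1) + 16·C(j-1,2) + 6·C(j-1,3).
At j = 13: j-1 = 12, so t_{13} = -3 + 144 + 1056 + 1320 = 2517.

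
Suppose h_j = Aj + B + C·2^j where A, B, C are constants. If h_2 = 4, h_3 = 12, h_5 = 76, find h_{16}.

196544

The three given values yield: 2A + B + 4C = 4; 3A + B + 8C = 12; 5A + B + 32C = 76.
Subtracting the first from the second: A + 4C = 8.
Subtracting the second from the third: 2A + 24C = 64.
Solving: C = 3, A = -4, then B = 0.
Hence h_{16} = -4·16 + 0 + 3·65536 = 196544.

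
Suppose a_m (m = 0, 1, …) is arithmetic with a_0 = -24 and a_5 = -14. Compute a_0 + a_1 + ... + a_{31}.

Common difference d = (-14 - (-24)) / (5 - 0) = 2.
a_m = -24 + (m - 0)·2.
a_{31} = 38; S = 32·(-24 + 38)/2 = 224.

224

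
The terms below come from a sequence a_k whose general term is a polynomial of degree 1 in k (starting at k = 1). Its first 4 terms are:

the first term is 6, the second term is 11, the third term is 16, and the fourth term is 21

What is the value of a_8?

1st diffs: 5, 5, 5 (constant).
So a_k = 5k + 1.
Evaluating at k = 8 gives a_8 = 41.

41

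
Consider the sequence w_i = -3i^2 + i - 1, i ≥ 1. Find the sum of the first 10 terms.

-1110

Over i = 1..10: Σi = 55, Σi² = 385.
Total = (-3)·385 + (1)·55 + (-1)·10 = -1110.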